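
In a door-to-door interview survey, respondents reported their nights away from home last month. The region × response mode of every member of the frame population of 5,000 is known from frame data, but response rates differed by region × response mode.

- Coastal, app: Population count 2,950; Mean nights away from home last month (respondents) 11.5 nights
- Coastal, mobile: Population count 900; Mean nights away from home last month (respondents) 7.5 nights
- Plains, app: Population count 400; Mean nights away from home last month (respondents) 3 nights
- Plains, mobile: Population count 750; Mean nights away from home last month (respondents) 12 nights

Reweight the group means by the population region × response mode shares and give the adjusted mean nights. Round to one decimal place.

10.2

Post-stratification weights by population share, not respondent share:
  Coastal, app: (2,950/5,000) × 11.5 = 6.785
  Coastal, mobile: (900/5,000) × 7.5 = 1.35
  Plains, app: (400/5,000) × 3 = 0.24
  Plains, mobile: (750/5,000) × 12 = 1.8
Post-stratified estimate = 10.175 → 10.2.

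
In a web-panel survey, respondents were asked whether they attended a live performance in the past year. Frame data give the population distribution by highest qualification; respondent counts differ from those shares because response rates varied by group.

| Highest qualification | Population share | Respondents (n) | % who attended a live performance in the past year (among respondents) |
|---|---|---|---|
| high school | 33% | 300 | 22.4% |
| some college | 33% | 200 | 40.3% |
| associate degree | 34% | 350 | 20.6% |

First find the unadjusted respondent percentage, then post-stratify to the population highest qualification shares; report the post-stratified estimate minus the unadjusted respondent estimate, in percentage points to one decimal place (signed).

+1.8 percentage points

Unadjusted (pooled respondent) estimate weights by respondent counts:
  (300/850)×22.4 + (200/850)×40.3 + (350/850)×20.6 = 25.8706%
Reweighting by population highest qualification shares:
  0.33×22.4 + 0.33×40.3 + 0.34×20.6 = 27.695%
Difference = 27.695 − 25.8706 = 1.8244 pp.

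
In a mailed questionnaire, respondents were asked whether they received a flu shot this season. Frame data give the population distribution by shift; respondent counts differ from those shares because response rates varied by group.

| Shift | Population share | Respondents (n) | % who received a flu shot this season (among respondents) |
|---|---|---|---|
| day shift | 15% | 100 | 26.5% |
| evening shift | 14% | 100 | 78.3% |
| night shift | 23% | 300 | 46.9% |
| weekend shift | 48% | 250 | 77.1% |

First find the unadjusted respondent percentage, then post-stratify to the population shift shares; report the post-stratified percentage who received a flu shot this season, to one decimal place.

Unadjusted (pooled respondent) estimate weights by respondent counts:
  (100/750)×26.5 + (100/750)×78.3 + (300/750)×46.9 + (250/750)×77.1 = 58.4333%
Post-stratifying to population shares instead:
  0.15×26.5 + 0.14×78.3 + 0.23×46.9 + 0.48×77.1 = 62.732%

62.7%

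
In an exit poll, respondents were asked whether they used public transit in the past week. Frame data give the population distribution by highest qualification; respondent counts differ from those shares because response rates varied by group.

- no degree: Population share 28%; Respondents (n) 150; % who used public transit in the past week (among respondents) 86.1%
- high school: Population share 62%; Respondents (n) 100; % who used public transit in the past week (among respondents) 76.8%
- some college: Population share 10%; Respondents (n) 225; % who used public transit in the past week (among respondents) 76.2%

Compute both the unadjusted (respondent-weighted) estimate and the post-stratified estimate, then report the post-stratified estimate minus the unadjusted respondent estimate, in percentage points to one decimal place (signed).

Unadjusted (pooled respondent) estimate weights by respondent counts:
  (150/475)×86.1 + (100/475)×76.8 + (225/475)×76.2 = 79.4526%
Post-stratified estimate weights by population shares:
  0.28×86.1 + 0.62×76.8 + 0.1×76.2 = 79.344%
Difference = 79.344 − 79.4526 = -0.1086 pp.

-0.1 percentage points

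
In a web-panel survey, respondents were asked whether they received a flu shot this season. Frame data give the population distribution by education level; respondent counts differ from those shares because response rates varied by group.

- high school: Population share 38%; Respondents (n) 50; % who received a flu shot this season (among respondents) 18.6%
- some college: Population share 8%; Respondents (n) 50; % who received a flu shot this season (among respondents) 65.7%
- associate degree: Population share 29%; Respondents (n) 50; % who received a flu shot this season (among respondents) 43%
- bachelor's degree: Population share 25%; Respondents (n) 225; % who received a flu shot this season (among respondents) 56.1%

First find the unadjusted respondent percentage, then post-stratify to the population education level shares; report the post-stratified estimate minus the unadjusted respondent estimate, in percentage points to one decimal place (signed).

-11.8 percentage points

Naive respondent-only estimate (weights = respondent counts):
  (50/375)×18.6 + (50/375)×65.7 + (50/375)×43 + (225/375)×56.1 = 50.6333%
Reweighting by population education level shares:
  0.38×18.6 + 0.08×65.7 + 0.29×43 + 0.25×56.1 = 38.819%
Difference = 38.819 − 50.6333 = -11.8143 pp.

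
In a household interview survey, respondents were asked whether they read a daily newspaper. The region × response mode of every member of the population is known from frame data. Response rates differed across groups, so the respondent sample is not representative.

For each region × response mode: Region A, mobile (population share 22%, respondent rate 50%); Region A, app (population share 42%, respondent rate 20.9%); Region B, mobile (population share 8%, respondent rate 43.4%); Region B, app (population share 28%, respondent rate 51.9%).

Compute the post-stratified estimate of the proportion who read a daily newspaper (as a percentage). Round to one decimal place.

Weight each group's respondent value by its population share:
  Region A, mobile: 0.22 × 50 = 11
  Region A, app: 0.42 × 20.9 = 8.778
  Region B, mobile: 0.08 × 43.4 = 3.472
  Region B, app: 0.28 × 51.9 = 14.532
Post-stratified estimate = 37.782 → 37.8%.

37.8%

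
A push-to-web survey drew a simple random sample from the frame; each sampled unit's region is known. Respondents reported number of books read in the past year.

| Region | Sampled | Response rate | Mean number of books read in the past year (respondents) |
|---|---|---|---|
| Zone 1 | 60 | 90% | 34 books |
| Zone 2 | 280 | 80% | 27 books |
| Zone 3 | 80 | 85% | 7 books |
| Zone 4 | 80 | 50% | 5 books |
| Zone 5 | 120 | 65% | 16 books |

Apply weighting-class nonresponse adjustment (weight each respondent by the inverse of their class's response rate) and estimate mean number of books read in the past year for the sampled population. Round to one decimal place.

20.1

Each respondent's weight = sampled/responded in their class; summing within a class gives n_sampled, so:
  Zone 1: 60 × 34 = 2040
  Zone 2: 280 × 27 = 7560
  Zone 3: 80 × 7 = 560
  Zone 4: 80 × 5 = 400
  Zone 5: 120 × 16 = 1920
Adjusted estimate = 12,480 / 620 = 20.129 → 20.1.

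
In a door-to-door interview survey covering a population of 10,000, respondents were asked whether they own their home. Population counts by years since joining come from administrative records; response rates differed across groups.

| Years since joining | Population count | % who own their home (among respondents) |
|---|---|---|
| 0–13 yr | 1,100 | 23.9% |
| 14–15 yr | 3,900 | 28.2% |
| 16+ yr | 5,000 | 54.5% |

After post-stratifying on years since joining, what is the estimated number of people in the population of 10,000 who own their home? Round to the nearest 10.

Each cell contributes its population count × the respondent rate:
  0–13 yr: 1,100 × 23.9% = 262.9
  14–15 yr: 3,900 × 28.2% = 1099.8
  16+ yr: 5,000 × 54.5% = 2725
Estimated total = 4087.7 → 4,090.

4,090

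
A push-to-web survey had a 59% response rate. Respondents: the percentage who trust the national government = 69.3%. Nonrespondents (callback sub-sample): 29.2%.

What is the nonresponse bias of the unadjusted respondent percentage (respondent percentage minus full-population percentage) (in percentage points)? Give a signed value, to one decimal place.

+16.4 percentage points

Nonresponse fraction = 1 − 0.59 = 0.41.
Bias = (nonresponse fraction) × (respondent percentage − nonrespondent percentage)
     = 0.41 × (69.3 − 29.2) = 0.41 × 40.1 = 16.441.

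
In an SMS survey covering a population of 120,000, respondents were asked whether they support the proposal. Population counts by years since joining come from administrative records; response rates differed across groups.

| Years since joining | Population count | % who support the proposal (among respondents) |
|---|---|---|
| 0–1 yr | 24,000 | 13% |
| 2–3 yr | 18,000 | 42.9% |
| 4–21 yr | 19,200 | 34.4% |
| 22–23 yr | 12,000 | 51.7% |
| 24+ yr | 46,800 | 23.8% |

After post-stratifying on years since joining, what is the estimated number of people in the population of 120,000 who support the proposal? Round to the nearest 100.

34,800

Apply each group's respondent rate to its population count:
  0–1 yr: 24,000 × 13% = 3120
  2–3 yr: 18,000 × 42.9% = 7722
  4–21 yr: 19,200 × 34.4% = 6604.8
  22–23 yr: 12,000 × 51.7% = 6204
  24+ yr: 46,800 × 23.8% = 11138.4
Estimated total = 34789.2 → 34,800.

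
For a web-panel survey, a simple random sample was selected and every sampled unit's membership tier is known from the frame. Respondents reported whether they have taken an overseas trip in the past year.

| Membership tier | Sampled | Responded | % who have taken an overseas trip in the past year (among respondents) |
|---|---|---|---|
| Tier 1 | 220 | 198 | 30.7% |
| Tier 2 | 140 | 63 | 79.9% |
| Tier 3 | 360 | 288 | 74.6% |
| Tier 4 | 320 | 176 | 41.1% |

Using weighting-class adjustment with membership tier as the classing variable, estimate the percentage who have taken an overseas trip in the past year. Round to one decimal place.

55.7%

Response rates by class: Tier 1 198/220 = 90%, Tier 2 63/140 = 45%, Tier 3 288/360 = 80%, Tier 4 176/320 = 55%.
Weighting each respondent by the inverse class response rate inflates each class back to its sampled size, so the class weight is n_sampled:
  Tier 1: 220 × 30.7 = 6754
  Tier 2: 140 × 79.9 = 11,186
  Tier 3: 360 × 74.6 = 26856
  Tier 4: 320 × 41.1 = 13,152
Adjusted estimate = 57,948 / 1,040 = 55.7192 → 55.7%.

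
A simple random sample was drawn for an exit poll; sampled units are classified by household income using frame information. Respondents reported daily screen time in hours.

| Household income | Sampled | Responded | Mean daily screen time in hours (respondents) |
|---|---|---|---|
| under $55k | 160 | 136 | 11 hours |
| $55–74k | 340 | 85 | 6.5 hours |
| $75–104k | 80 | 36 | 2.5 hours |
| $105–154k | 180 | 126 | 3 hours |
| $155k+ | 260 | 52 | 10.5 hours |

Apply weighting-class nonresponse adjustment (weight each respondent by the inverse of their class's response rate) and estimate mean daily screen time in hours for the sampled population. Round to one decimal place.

7.3

Response rates by class: under $55k 136/160 = 85%, $55–74k 85/340 = 25%, $75–104k 36/80 = 45%, $105–154k 126/180 = 70%, $155k+ 52/260 = 20%.
With weight = n_sampled/n_responded per class, the weighted class total is n_sampled:
  under $55k: 160 × 11 = 1760
  $55–74k: 340 × 6.5 = 2210
  $75–104k: 80 × 2.5 = 200
  $105–154k: 180 × 3 = 540
  $155k+: 260 × 10.5 = 2730
Adjusted estimate = 7440 / 1,020 = 7.29412 → 7.3.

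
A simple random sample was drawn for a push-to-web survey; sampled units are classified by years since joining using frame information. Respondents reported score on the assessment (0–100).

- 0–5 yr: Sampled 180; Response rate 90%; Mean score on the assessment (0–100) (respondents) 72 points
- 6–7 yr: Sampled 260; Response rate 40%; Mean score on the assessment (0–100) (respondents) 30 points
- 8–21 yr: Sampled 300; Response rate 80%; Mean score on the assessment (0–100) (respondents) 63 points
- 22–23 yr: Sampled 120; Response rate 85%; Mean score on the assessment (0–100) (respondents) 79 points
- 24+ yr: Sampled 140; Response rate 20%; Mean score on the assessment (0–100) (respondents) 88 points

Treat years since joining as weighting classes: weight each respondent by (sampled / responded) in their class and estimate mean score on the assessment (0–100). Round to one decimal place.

Weighting each respondent by the inverse class response rate inflates each class back to its sampled size, so the class weight is n_sampled:
  0–5 yr: 180 × 72 = 12,960
  6–7 yr: 260 × 30 = 7800
  8–21 yr: 300 × 63 = 18,900
  22–23 yr: 120 × 79 = 9480
  24+ yr: 140 × 88 = 12,320
Adjusted estimate = 61,460 / 1,000 = 61.46 → 61.5.

61.5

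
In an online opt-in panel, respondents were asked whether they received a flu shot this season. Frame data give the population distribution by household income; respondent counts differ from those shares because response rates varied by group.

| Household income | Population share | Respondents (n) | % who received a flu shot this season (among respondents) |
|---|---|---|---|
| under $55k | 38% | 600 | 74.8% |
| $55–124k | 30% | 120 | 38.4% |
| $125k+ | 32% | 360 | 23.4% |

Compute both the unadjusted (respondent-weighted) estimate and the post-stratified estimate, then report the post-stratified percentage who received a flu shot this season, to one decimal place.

47.4%

Without adjustment, the pooled respondent share is:
  (600/1080)×74.8 + (120/1080)×38.4 + (360/1080)×23.4 = 53.6222%
Reweighting by population household income shares:
  0.38×74.8 + 0.3×38.4 + 0.32×23.4 = 47.432%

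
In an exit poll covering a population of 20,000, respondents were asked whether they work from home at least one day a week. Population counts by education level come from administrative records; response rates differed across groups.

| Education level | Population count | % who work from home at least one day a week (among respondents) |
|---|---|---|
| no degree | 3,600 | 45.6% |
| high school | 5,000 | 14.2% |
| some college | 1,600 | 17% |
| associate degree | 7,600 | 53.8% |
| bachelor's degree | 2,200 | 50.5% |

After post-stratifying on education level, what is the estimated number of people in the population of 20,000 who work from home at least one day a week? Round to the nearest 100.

Apply each group's respondent rate to its population count:
  no degree: 3,600 × 45.6% = 1641.6
  high school: 5,000 × 14.2% = 710
  some college: 1,600 × 17% = 272
  associate degree: 7,600 × 53.8% = 4088.8
  bachelor's degree: 2,200 × 50.5% = 1111
Estimated total = 7823.4 → 7,800.

7,800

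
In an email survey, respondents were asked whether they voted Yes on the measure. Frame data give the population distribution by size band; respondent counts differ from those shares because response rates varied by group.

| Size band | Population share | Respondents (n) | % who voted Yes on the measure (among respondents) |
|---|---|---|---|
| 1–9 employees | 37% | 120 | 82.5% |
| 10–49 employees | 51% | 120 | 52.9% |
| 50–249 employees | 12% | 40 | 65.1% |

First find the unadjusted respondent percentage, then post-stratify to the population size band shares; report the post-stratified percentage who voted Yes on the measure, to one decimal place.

65.3%

Without adjustment, the pooled respondent share is:
  (120/280)×82.5 + (120/280)×52.9 + (40/280)×65.1 = 67.3286%
Reweighting by population size band shares:
  0.37×82.5 + 0.51×52.9 + 0.12×65.1 = 65.316%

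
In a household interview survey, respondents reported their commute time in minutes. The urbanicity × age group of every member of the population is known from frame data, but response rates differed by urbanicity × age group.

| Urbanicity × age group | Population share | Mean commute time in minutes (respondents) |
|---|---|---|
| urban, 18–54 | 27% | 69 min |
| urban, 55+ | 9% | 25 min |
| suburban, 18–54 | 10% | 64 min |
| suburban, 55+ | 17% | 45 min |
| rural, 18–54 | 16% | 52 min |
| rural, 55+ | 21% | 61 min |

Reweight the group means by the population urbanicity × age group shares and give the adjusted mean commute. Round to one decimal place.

Reweight to the known urbanicity × age group distribution:
  urban, 18–54: 0.27 × 69 = 18.63
  urban, 55+: 0.09 × 25 = 2.25
  suburban, 18–54: 0.1 × 64 = 6.4
  suburban, 55+: 0.17 × 45 = 7.65
  rural, 18–54: 0.16 × 52 = 8.32
  rural, 55+: 0.21 × 61 = 12.81
Post-stratified estimate = 56.06 → 56.1.

56.1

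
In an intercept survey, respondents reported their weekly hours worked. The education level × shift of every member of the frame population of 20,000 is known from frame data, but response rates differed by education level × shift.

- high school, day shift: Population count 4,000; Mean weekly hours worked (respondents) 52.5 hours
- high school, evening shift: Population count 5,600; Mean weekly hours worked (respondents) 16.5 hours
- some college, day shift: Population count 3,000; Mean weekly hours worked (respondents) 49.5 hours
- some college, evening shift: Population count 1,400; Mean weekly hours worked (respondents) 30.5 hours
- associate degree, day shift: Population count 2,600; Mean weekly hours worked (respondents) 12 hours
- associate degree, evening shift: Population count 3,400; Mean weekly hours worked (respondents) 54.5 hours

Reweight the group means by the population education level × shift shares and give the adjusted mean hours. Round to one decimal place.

35.5

Reweight to the known education level × shift distribution:
  high school, day shift: (4,000/20,000) × 52.5 = 10.5
  high school, evening shift: (5,600/20,000) × 16.5 = 4.62
  some college, day shift: (3,000/20,000) × 49.5 = 7.425
  some college, evening shift: (1,400/20,000) × 30.5 = 2.135
  associate degree, day shift: (2,600/20,000) × 12 = 1.56
  associate degree, evening shift: (3,400/20,000) × 54.5 = 9.265
Post-stratified estimate = 35.505 → 35.5.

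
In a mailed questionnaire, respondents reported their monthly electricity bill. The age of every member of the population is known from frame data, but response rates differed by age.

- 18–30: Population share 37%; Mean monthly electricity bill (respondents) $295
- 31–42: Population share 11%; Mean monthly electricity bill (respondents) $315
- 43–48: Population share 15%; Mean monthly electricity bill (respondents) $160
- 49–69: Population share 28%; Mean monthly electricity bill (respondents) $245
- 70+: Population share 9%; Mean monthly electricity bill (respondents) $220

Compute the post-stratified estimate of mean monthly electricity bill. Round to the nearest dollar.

Each cell contributes population-share × respondent value:
  18–30: 0.37 × 295 = 109.15
  31–42: 0.11 × 315 = 34.65
  43–48: 0.15 × 160 = 24
  49–69: 0.28 × 245 = 68.6
  70+: 0.09 × 220 = 19.8
Post-stratified estimate = 256.2 → $256.

$256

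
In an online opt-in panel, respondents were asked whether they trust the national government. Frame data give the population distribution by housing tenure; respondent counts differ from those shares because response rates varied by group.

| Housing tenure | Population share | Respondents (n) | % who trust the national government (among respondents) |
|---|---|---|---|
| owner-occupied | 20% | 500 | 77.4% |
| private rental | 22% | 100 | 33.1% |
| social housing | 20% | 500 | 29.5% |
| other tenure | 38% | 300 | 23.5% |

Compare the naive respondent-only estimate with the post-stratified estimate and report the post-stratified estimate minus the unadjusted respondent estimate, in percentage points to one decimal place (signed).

Naive respondent-only estimate (weights = respondent counts):
  (500/1400)×77.4 + (100/1400)×33.1 + (500/1400)×29.5 + (300/1400)×23.5 = 45.5786%
Post-stratifying to population shares instead:
  0.2×77.4 + 0.22×33.1 + 0.2×29.5 + 0.38×23.5 = 37.592%
Difference = 37.592 − 45.5786 = -7.9866 pp.

-8.0 percentage points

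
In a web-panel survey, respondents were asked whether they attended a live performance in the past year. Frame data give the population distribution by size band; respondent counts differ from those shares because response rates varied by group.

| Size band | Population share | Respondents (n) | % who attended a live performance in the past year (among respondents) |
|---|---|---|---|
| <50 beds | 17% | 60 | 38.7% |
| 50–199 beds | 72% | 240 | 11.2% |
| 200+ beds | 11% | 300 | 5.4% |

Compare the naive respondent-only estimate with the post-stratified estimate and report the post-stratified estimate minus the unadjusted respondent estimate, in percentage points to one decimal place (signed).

Naive respondent-only estimate (weights = respondent counts):
  (60/600)×38.7 + (240/600)×11.2 + (300/600)×5.4 = 11.05%
Reweighting by population size band shares:
  0.17×38.7 + 0.72×11.2 + 0.11×5.4 = 15.237%
Difference = 15.237 − 11.05 = 4.187 pp.

+4.2 percentage points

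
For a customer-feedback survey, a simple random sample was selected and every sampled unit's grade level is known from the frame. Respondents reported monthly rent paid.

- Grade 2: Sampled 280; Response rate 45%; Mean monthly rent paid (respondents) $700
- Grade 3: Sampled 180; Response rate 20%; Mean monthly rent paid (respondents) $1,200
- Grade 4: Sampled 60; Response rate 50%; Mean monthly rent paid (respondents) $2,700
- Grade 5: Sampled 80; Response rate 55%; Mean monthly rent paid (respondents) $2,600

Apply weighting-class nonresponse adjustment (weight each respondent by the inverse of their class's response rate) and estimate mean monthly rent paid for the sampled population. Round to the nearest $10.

$1,300

Each respondent's weight = sampled/responded in their class; summing within a class gives n_sampled, so:
  Grade 2: 280 × 700 = 196,000
  Grade 3: 180 × 1200 = 216,000
  Grade 4: 60 × 2700 = 162,000
  Grade 5: 80 × 2600 = 208,000
Adjusted estimate = 782,000 / 600 = 1303.33 → $1,300.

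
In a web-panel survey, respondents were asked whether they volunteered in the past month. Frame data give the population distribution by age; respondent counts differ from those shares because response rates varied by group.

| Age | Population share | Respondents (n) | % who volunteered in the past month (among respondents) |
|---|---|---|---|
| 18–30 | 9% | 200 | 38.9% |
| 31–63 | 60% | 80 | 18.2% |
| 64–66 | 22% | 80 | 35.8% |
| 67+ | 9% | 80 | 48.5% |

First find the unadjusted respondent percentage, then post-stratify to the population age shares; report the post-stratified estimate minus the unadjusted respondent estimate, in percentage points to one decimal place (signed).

Without adjustment, the pooled respondent share is:
  (200/440)×38.9 + (80/440)×18.2 + (80/440)×35.8 + (80/440)×48.5 = 36.3182%
Post-stratified estimate weights by population shares:
  0.09×38.9 + 0.6×18.2 + 0.22×35.8 + 0.09×48.5 = 26.662%
Difference = 26.662 − 36.3182 = -9.6562 pp.

-9.7 percentage points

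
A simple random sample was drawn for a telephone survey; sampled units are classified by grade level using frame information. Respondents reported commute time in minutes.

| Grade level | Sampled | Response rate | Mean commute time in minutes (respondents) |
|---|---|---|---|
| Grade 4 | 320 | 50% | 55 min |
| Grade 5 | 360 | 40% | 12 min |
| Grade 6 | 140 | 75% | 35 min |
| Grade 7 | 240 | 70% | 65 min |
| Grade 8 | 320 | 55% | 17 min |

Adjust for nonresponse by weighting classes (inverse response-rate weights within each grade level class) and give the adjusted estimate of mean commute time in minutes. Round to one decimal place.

34.7

Inverse-response-rate weighting restores each class to its sampled count, so class totals weight by n_sampled:
  Grade 4: 320 × 55 = 17,600
  Grade 5: 360 × 12 = 4320
  Grade 6: 140 × 35 = 4900
  Grade 7: 240 × 65 = 15,600
  Grade 8: 320 × 17 = 5440
Adjusted estimate = 47,860 / 1,380 = 34.6812 → 34.7.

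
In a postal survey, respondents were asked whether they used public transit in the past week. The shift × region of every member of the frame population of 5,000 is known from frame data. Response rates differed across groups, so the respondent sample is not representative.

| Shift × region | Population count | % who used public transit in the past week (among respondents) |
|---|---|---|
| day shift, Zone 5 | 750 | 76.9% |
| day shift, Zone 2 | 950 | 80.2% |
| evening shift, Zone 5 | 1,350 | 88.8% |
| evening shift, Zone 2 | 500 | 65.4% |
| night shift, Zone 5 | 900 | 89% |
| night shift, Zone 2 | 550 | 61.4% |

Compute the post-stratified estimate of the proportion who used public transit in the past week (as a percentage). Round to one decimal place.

Reweight to the known shift × region distribution:
  day shift, Zone 5: (750/5,000) × 76.9 = 11.535
  day shift, Zone 2: (950/5,000) × 80.2 = 15.238
  evening shift, Zone 5: (1,350/5,000) × 88.8 = 23.976
  evening shift, Zone 2: (500/5,000) × 65.4 = 6.54
  night shift, Zone 5: (900/5,000) × 89 = 16.02
  night shift, Zone 2: (550/5,000) × 61.4 = 6.754
Post-stratified estimate = 80.063 → 80.1%.

80.1%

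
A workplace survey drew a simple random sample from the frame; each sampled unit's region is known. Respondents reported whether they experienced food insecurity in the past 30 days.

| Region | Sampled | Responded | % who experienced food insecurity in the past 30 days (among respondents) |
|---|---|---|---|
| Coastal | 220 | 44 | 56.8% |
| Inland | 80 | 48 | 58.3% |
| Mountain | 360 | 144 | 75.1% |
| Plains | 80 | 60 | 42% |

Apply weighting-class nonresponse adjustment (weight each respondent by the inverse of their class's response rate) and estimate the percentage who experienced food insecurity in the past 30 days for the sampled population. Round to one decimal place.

64.3%

Class response rates: Coastal 44/220 = 20%, Inland 48/80 = 60%, Mountain 144/360 = 40%, Plains 60/80 = 75%.
With weight = n_sampled/n_responded per class, the weighted class total is n_sampled:
  Coastal: 220 × 56.8 = 12,496
  Inland: 80 × 58.3 = 4664
  Mountain: 360 × 75.1 = 27036
  Plains: 80 × 42 = 3360
Adjusted estimate = 47,556 / 740 = 64.2649 → 64.3%.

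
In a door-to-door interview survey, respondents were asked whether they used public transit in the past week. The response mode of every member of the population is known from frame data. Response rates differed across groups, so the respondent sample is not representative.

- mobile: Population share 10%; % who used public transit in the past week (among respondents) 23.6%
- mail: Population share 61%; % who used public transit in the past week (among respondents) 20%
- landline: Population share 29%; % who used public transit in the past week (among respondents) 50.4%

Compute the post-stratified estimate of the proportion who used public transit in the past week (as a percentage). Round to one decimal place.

Post-stratification weights by population share, not respondent share:
  mobile: 0.1 × 23.6 = 2.36
  mail: 0.61 × 20 = 12.2
  landline: 0.29 × 50.4 = 14.616
Post-stratified estimate = 29.176 → 29.2%.

29.2%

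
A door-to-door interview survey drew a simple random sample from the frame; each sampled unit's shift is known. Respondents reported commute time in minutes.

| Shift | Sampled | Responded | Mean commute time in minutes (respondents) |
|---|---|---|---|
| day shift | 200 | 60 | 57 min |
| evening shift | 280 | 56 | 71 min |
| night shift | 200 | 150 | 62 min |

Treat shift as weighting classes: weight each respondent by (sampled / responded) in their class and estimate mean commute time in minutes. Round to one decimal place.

Response rates by class: day shift 60/200 = 30%, evening shift 56/280 = 20%, night shift 150/200 = 75%.
Weighting each respondent by the inverse class response rate inflates each class back to its sampled size, so the class weight is n_sampled:
  day shift: 200 × 57 = 11,400
  evening shift: 280 × 71 = 19,880
  night shift: 200 × 62 = 12,400
Adjusted estimate = 43,680 / 680 = 64.2353 → 64.2.

64.2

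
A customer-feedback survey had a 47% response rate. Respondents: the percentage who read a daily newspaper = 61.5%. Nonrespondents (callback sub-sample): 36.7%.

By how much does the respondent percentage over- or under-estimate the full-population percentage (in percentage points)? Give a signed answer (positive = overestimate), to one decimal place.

Nonresponse fraction = 1 − 0.47 = 0.53.
Bias = (nonresponse fraction) × (respondent percentage − nonrespondent percentage)
     = 0.53 × (61.5 − 36.7) = 0.53 × 24.8 = 13.144.

+13.1 percentage points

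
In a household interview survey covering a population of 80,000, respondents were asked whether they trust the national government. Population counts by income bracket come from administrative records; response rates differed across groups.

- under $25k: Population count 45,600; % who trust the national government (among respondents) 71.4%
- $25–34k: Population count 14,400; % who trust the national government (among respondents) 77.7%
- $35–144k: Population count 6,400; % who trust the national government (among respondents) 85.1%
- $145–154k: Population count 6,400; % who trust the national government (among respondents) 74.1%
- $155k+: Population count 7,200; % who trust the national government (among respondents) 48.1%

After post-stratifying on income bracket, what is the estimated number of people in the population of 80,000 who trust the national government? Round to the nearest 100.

57,400

Estimated count per cell = population count × respondent percentage:
  under $25k: 45,600 × 71.4% = 32558.4
  $25–34k: 14,400 × 77.7% = 11188.8
  $35–144k: 6,400 × 85.1% = 5446.4
  $145–154k: 6,400 × 74.1% = 4742.4
  $155k+: 7,200 × 48.1% = 3463.2
Estimated total = 57399.2 → 57,400.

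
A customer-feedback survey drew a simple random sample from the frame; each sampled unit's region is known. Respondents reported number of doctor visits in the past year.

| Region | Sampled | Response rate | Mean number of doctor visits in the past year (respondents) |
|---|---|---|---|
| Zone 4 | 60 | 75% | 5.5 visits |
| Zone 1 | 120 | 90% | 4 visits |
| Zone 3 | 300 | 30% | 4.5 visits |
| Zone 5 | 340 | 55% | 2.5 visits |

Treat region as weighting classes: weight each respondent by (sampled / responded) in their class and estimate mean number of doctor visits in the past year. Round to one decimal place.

Weighting each respondent by the inverse class response rate inflates each class back to its sampled size, so the class weight is n_sampled:
  Zone 4: 60 × 5.5 = 330
  Zone 1: 120 × 4 = 480
  Zone 3: 300 × 4.5 = 1350
  Zone 5: 340 × 2.5 = 850
Adjusted estimate = 3010 / 820 = 3.67073 → 3.7.

3.7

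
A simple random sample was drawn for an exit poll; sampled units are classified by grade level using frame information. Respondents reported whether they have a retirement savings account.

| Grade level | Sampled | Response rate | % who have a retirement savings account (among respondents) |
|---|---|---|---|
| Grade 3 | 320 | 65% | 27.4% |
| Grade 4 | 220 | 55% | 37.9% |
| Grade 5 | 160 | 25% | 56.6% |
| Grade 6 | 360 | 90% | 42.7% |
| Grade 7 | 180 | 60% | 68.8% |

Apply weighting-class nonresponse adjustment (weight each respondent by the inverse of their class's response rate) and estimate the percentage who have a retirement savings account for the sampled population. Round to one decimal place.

43.5%

Each respondent's weight = sampled/responded in their class; summing within a class gives n_sampled, so:
  Grade 3: 320 × 27.4 = 8768
  Grade 4: 220 × 37.9 = 8338
  Grade 5: 160 × 56.6 = 9056
  Grade 6: 360 × 42.7 = 15372
  Grade 7: 180 × 68.8 = 12,384
Adjusted estimate = 53,918 / 1,240 = 43.4823 → 43.5%.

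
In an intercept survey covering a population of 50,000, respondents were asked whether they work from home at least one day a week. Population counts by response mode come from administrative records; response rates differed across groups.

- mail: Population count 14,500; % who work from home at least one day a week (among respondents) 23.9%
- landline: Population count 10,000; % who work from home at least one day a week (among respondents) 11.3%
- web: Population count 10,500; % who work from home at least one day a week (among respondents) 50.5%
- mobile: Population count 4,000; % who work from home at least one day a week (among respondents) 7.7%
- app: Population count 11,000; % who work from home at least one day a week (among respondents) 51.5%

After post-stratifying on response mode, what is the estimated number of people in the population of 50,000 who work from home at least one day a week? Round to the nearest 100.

Each cell contributes its population count × the respondent rate:
  mail: 14,500 × 23.9% = 3465.5
  landline: 10,000 × 11.3% = 1130
  web: 10,500 × 50.5% = 5302.5
  mobile: 4,000 × 7.7% = 308
  app: 11,000 × 51.5% = 5665
Estimated total = 15,871 → 15,900.

15,900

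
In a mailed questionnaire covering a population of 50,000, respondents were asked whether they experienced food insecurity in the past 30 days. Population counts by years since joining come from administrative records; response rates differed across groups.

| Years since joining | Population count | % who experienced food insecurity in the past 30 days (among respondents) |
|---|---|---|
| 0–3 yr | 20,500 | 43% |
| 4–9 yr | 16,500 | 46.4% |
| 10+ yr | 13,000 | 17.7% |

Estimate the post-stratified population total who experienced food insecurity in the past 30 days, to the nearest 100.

Estimated count per cell = population count × respondent percentage:
  0–3 yr: 20,500 × 43% = 8815
  4–9 yr: 16,500 × 46.4% = 7656
  10+ yr: 13,000 × 17.7% = 2301
Estimated total = 18,772 → 18,800.

18,800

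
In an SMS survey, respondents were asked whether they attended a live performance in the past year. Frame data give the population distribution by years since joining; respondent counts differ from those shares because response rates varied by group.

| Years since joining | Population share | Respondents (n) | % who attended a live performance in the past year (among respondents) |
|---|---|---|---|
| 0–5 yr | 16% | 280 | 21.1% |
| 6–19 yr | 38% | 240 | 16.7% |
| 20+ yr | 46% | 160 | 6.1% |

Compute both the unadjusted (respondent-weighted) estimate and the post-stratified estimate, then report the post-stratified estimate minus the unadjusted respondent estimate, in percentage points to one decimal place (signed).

Without adjustment, the pooled respondent share is:
  (280/680)×21.1 + (240/680)×16.7 + (160/680)×6.1 = 16.0176%
Reweighting by population years since joining shares:
  0.16×21.1 + 0.38×16.7 + 0.46×6.1 = 12.528%
Difference = 12.528 − 16.0176 = -3.4896 pp.

-3.5 percentage points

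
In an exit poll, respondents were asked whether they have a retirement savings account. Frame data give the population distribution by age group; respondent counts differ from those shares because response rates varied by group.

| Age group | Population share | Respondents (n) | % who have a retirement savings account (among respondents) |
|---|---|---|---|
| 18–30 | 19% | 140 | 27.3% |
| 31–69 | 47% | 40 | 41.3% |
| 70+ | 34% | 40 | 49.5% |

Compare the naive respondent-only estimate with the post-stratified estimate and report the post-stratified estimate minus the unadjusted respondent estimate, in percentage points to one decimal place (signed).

+7.5 percentage points

Naive respondent-only estimate (weights = respondent counts):
  (140/220)×27.3 + (40/220)×41.3 + (40/220)×49.5 = 33.8818%
Post-stratifying to population shares instead:
  0.19×27.3 + 0.47×41.3 + 0.34×49.5 = 41.428%
Difference = 41.428 − 33.8818 = 7.5462 pp.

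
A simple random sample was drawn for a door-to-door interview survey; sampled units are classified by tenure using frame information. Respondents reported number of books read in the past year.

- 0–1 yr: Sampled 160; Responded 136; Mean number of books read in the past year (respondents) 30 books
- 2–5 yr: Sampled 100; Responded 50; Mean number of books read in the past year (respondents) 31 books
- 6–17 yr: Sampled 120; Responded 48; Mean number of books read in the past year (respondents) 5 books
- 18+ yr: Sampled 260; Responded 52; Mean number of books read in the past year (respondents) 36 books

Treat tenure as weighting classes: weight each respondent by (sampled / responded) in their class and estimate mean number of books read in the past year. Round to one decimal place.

27.9

Class response rates: 0–1 yr 136/160 = 85%, 2–5 yr 50/100 = 50%, 6–17 yr 48/120 = 40%, 18+ yr 52/260 = 20%.
Each respondent's weight = sampled/responded in their class; summing within a class gives n_sampled, so:
  0–1 yr: 160 × 30 = 4800
  2–5 yr: 100 × 31 = 3100
  6–17 yr: 120 × 5 = 600
  18+ yr: 260 × 36 = 9360
Adjusted estimate = 17,860 / 640 = 27.9062 → 27.9.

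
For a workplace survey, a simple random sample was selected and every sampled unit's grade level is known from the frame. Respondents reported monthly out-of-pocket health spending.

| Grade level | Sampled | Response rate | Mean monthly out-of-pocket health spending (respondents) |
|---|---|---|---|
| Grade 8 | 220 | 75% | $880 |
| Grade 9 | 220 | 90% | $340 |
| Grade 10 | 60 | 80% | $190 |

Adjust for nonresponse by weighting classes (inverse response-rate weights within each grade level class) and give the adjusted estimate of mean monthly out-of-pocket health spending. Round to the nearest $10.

Weighting each respondent by the inverse class response rate inflates each class back to its sampled size, so the class weight is n_sampled:
  Grade 8: 220 × 880 = 193,600
  Grade 9: 220 × 340 = 74,800
  Grade 10: 60 × 190 = 11,400
Adjusted estimate = 279,800 / 500 = 559.6 → $560.

$560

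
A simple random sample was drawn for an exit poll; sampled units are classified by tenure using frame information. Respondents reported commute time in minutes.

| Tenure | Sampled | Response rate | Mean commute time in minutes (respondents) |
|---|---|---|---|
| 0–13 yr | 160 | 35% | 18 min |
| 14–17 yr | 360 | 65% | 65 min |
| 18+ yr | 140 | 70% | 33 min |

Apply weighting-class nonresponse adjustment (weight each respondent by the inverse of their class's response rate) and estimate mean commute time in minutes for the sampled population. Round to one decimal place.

Each respondent's weight = sampled/responded in their class; summing within a class gives n_sampled, so:
  0–13 yr: 160 × 18 = 2880
  14–17 yr: 360 × 65 = 23,400
  18+ yr: 140 × 33 = 4620
Adjusted estimate = 30,900 / 660 = 46.8182 → 46.8.

46.8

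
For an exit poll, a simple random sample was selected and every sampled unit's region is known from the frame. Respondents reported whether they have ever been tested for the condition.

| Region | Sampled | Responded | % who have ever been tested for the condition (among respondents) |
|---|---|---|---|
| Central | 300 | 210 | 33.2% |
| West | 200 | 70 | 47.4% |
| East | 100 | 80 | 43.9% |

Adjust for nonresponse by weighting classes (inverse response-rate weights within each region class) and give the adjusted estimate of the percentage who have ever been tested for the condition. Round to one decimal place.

Class response rates: Central 210/300 = 70%, West 70/200 = 35%, East 80/100 = 80%.
Inverse-response-rate weighting restores each class to its sampled count, so class totals weight by n_sampled:
  Central: 300 × 33.2 = 9960
  West: 200 × 47.4 = 9480
  East: 100 × 43.9 = 4390
Adjusted estimate = 23,830 / 600 = 39.7167 → 39.7%.

39.7%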